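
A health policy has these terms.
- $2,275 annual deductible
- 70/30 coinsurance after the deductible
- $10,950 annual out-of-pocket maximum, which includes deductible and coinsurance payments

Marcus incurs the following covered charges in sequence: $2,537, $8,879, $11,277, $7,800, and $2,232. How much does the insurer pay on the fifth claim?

Claim 1 — $2,537: deductible takes $2,275, $262 remains; 30% of $262 = $78.60. Patient owes $2,353.60 (running OOP $2,353.60). Insurer: $2,537 − $2,353.60 = $183.40.
Claim 2 — $8,879: 30% coinsurance on $8,879 = $2,663.70. Patient owes $2,663.70 (running OOP $5,017.30). Insurer: $8,879 − $2,663.70 = $6,215.30.
Claim 3 — $11,277: deductible already satisfied, so patient's share is 30% × $11,277 = $3,383.10. Patient pays $3,383.10; OOP now $8,400.40. Insurer: $11,277 − $3,383.10 = $7,893.90.
Claim 4 — $7,800: deductible met; 30% of $7,800 = $2,340. Patient owes $2,340 (running OOP $10,740.40). Plan pays $7,800 − $2,340 = $5,460.
Claim 5 — $2,232: deductible already satisfied, so patient's share is 30% × $2,232 = $669.60. Adding that to $10,740.40 gives $11,410, past the $10,950 cap; patient pays only $10,950 − $10,740.40 = $209.60. Insurer: $2,232 − $209.60 = $2,022.40.

$2,022.40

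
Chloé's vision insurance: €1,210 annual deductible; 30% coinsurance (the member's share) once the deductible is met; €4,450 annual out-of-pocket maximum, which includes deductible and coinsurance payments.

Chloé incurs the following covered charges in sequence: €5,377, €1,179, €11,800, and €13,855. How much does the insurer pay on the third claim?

Claim 1 (€5,377): deductible takes €1,210, €4,167 remains; coinsurance €4,167 × 30% = €1,250.10. Cost to member: €2,460.10. OOP to date €2,460.10. Insurer: €5,377 − €2,460.10 = €2,916.90.
Claim 2 (€1,179): 30% coinsurance on €1,179 = €353.70. Member owes €353.70 (running OOP €2,813.80). Plan pays €1,179 − €353.70 = €825.30.
Claim 3 (€11,800): deductible met; 30% of €11,800 = €3,540. That would push OOP to €6,353.80, over the €4,450 cap, so member pays €4,450 − €2,813.80 = €1,636.20. Insurer: €11,800 − €1,636.20 = €10,163.80.

€10,163.80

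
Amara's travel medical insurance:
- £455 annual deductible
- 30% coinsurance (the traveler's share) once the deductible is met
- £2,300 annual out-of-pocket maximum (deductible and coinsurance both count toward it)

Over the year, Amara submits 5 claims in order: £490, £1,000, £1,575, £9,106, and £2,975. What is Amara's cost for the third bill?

Bill 1, £490: £455 to deductible, leaving £35; traveler's 30% is £10.50. Cost to traveler: £465.50. OOP to date £465.50.
Bill 2, £1,000: deductible already satisfied, so traveler's share is 30% × £1,000 = £300. Cost to traveler: £300. OOP to date £765.50.
Bill 3, £1,575: 30% coinsurance on £1,575 = £472.50. Cost to traveler: £472.50. OOP to date £1,238.

£472.50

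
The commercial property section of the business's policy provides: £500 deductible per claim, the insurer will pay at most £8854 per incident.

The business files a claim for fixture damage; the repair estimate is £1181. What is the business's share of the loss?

Subtract the deductible: £1181 − £500 = £681.
£681 ≤ £8854, so the limit doesn't bind; insurer pays £681.
Out of pocket: £1181 − £681 = £500.

£500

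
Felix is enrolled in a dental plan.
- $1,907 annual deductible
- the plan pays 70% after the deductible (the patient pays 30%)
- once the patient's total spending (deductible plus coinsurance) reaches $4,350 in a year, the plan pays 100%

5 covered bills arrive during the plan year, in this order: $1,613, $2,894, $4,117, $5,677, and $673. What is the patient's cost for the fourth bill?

Claim 1 ($1,613): all of it applies to the deductible. Cost to patient: $1,613. OOP to date $1,613.
Claim 2 ($2,894): deductible takes $294, $2,600 remains; 30% of $2,600 = $780. Patient pays $1,074; OOP now $2,687.
Claim 3 ($4,117): deductible already satisfied, so patient's share is 30% × $4,117 = $1,235.10. Patient pays $1,235.10; OOP now $3,922.10.
Claim 4 ($5,677): 30% coinsurance on $5,677 = $1,703.10. Adding that to $3,922.10 gives $5,625.20, past the $4,350 cap; patient pays only $4,350 − $3,922.10 = $427.90.

$427.90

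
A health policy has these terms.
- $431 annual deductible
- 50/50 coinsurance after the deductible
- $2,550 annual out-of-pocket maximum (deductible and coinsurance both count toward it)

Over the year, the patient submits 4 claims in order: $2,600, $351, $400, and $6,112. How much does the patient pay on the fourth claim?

Claim 1 ($2,600): deductible takes $431, $2,169 remains; patient's 50% is $1,084.50. Patient owes $1,515.50 (running OOP $1,515.50).
Claim 2 ($351): deductible already satisfied, so patient's share is 50% × $351 = $175.50. Patient pays $175.50; OOP now $1,691.
Claim 3 ($400): 50% coinsurance on $400 = $200. Patient owes $200 (running OOP $1,891).
Claim 4 ($6,112): 50% coinsurance on $6,112 = $3,056. OOP would hit $4,947 > $2,550, so the cap limits the patient to $2,550 − $1,891 = $659.

$659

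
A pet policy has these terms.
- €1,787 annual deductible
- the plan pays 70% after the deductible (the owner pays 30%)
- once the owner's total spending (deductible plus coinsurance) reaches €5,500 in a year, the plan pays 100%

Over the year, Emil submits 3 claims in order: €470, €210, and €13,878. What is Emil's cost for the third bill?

Claim 1 (€470): fully absorbed by the deductible. Owner owes €470 (running OOP €470).
Claim 2 (€210): fully absorbed by the deductible. Cost to owner: €210. OOP to date €680.
Claim 3 (€13,878): €1,107 finishes the deductible; €12,771 goes to coinsurance; coinsurance €12,771 × 30% = €3,831.30. Deductible plus coinsurance: €1,107 + €3,831.30 = €4,938.30. OOP would hit €5,618.30 > €5,500, so the cap limits the owner to €5,500 − €680 = €4,820.

€4,820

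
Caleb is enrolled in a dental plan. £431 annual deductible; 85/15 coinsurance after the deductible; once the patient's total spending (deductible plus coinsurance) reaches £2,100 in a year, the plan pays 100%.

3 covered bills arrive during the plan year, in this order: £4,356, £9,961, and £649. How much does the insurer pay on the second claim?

£8,880.75

Bill 1, £4,356: deductible takes £431, £3,925 remains; 15% of £3,925 = £588.75. Patient pays £1,019.75; OOP now £1,019.75. Insurer: £4,356 − £1,019.75 = £3,336.25.
Bill 2, £9,961: deductible already satisfied, so patient's share is 15% × £9,961 = £1,494.15. OOP would hit £2,513.90 > £2,100, so the cap limits the patient to £2,100 − £1,019.75 = £1,080.25. Plan pays £9,961 − £1,080.25 = £8,880.75.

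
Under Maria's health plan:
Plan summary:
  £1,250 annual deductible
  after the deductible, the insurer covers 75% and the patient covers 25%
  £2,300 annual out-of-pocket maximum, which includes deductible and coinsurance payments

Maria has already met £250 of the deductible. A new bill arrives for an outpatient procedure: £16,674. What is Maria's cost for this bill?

£2,050

Deductible still to meet: £1,250 − £250 = £1,000.
The remaining £15,674 (= £16,674 − £1,000) moves to coinsurance.
Coinsurance: £15,674 × 25% = £3,918.50.
So the patient owes £1,000 + £3,918.50 = £4,918.50 before any cap.
Adding £4,918.50 to the £250 already spent would give £5,168.50, which exceeds the £2,300 cap; the patient pays just £2,300 − £250 = £2,050.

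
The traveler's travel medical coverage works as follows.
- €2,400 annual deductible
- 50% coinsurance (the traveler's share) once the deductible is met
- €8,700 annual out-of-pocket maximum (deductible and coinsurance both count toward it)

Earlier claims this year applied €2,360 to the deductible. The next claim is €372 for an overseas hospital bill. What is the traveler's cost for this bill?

€206

Remaining deductible: €2,400 − €2,360 = €40.
That leaves €372 − €40 = €332 for coinsurance.
Coinsurance: €332 × 50% = €166.
Traveler responsibility before any cap: €40 + €166 = €206.
Cumulative spending €2,360 + €206 = €2,566 stays under the €8,700 maximum.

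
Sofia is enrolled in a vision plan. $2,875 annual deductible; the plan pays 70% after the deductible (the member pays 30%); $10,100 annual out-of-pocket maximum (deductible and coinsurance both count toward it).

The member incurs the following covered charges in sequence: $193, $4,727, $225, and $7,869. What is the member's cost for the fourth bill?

$2,360.70

Claim 1 — $193: all of it applies to the deductible. Cost to member: $193. OOP to date $193.
Claim 2 — $4,727: $2,682 finishes the deductible; $2,045 goes to coinsurance; 30% of $2,045 = $613.50. Cost to member: $3,295.50. OOP to date $3,488.50.
Claim 3 — $225: deductible already satisfied, so member's share is 30% × $225 = $67.50. Cost to member: $67.50. OOP to date $3,556.
Claim 4 — $7,869: deductible already satisfied, so member's share is 30% × $7,869 = $2,360.70. Member owes $2,360.70 (running OOP $5,916.70).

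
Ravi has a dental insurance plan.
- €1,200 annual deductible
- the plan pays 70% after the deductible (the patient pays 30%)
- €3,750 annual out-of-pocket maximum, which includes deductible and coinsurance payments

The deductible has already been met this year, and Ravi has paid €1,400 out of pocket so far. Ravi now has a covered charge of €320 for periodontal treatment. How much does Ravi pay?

€96

With the deductible met, the entire €320 is subject to coinsurance.
Coinsurance: €320 × 30% = €96.
Cumulative spending €1,400 + €96 = €1,496 stays under the €3,750 maximum.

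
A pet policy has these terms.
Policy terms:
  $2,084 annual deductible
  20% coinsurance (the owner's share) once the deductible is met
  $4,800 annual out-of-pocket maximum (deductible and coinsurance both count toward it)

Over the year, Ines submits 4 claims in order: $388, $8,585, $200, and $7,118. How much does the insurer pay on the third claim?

#1 ($388): entire amount goes to the deductible. Owner pays $388; OOP now $388. Insurer: $388 − $388 = $0.
#2 ($8,585): $1,696 to deductible, leaving $6,889; 20% of $6,889 = $1,377.80. Owner owes $3,073.80 (running OOP $3,461.80). Plan pays $8,585 − $3,073.80 = $5,511.20.
#3 ($200): deductible met; 20% of $200 = $40. Owner pays $40; OOP now $3,501.80. Insurer: $200 − $40 = $160.

$160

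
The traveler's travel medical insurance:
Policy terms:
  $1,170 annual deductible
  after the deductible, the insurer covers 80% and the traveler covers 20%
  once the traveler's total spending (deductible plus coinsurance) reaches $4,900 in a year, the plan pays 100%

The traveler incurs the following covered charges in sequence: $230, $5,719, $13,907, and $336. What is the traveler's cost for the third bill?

Bill 1, $230: entire amount goes to the deductible. Traveler pays $230; OOP now $230.
Bill 2, $5,719: $940 finishes the deductible; $4,779 goes to coinsurance; coinsurance $4,779 × 20% = $955.80. Traveler owes $1,895.80 (running OOP $2,125.80).
Bill 3, $13,907: deductible met; 20% of $13,907 = $2,781.40. OOP would hit $4,907.20 > $4,900, so the cap limits the traveler to $4,900 − $2,125.80 = $2,774.20.

$2,774.20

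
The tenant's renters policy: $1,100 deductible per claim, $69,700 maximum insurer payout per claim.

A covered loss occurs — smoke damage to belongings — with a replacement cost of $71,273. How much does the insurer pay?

After the deductible, $71,273 − $1,100 = $70,173 remains.
Since $70,173 > $69,700, the payout is capped at $69,700.

$69,700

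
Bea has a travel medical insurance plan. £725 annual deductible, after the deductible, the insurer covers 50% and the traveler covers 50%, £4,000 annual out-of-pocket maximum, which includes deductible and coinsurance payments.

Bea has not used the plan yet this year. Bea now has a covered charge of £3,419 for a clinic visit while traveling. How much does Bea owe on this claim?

Deductible not yet touched, so the first £725 of the bill goes to the deductible.
That leaves £3,419 − £725 = £2,694 for coinsurance.
Traveler's 50% share of £2,694 is £1,347.
Traveler responsibility before any cap: £725 + £1,347 = £2,072.
Cumulative spending £0 + £2,072 = £2,072 stays under the £4,000 maximum.

£2,072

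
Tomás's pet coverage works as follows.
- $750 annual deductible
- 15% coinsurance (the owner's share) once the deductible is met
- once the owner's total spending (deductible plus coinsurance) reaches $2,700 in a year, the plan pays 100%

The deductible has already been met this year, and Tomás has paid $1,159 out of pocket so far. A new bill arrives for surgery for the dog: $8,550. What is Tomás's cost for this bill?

$1,282.50

With the deductible met, the entire $8,550 is subject to coinsurance.
15% of $8,550 = $1,282.50 falls to the owner.
Total out-of-pocket so far would be $1,159 + $1,282.50 = $2,441.50, below the $2,700 cap — no reduction.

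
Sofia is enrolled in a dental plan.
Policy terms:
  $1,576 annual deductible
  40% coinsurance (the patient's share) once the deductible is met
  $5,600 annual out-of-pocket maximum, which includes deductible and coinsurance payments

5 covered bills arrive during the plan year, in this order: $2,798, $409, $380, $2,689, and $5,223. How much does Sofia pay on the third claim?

Claim 1 — $2,798: $1,576 finishes the deductible; $1,222 goes to coinsurance; patient's 40% is $488.80. Cost to patient: $2,064.80. OOP to date $2,064.80.
Claim 2 — $409: 40% coinsurance on $409 = $163.60. Cost to patient: $163.60. OOP to date $2,228.40.
Claim 3 — $380: 40% coinsurance on $380 = $152. Cost to patient: $152. OOP to date $2,380.40.

$152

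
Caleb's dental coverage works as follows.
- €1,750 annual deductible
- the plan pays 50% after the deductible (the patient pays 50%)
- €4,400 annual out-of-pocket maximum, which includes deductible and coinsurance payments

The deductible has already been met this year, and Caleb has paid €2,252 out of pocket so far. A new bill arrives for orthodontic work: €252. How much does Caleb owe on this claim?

€126

The deductible is already satisfied, so the full bill goes to coinsurance.
50% of €252 = €126 falls to the patient.
Year-to-date out-of-pocket becomes €2,252 + €126 = €2,378, still under the €4,400 maximum, so no cap applies.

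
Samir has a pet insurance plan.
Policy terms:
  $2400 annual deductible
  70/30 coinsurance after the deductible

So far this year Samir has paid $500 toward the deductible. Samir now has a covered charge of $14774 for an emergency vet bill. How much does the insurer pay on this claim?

$9011.80

Deductible still to meet: $2400 − $500 = $1900.
The remaining $12874 (= $14774 − $1900) moves to coinsurance.
30% of $12874 = $3862.20 falls to the owner.
That puts the owner's cost at $1900 + $3862.20 = $5762.20.
The insurer covers the remainder: $14774 − $5762.20 = $9011.80.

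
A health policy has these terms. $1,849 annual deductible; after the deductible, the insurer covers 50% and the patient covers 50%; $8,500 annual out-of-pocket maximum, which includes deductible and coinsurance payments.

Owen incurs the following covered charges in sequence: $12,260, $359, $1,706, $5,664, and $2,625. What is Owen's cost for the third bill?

$853

Claim 1 — $12,260: $1,849 finishes the deductible; $10,411 goes to coinsurance; 50% of $10,411 = $5,205.50. Patient pays $7,054.50; OOP now $7,054.50.
Claim 2 — $359: 50% coinsurance on $359 = $179.50. Cost to patient: $179.50. OOP to date $7,234.
Claim 3 — $1,706: 50% coinsurance on $1,706 = $853. Patient pays $853; OOP now $8,087.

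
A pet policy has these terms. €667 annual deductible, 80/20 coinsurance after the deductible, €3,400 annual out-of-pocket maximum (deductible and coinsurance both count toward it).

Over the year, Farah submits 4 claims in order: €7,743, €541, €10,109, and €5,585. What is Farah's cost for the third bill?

#1 (€7,743): €667 finishes the deductible; €7,076 goes to coinsurance; coinsurance €7,076 × 20% = €1,415.20. Cost to owner: €2,082.20. OOP to date €2,082.20.
#2 (€541): deductible met; 20% of €541 = €108.20. Owner pays €108.20; OOP now €2,190.40.
#3 (€10,109): deductible met; 20% of €10,109 = €2,021.80. That would push OOP to €4,212.20, over the €3,400 cap, so owner pays €3,400 − €2,190.40 = €1,209.60.

€1,209.60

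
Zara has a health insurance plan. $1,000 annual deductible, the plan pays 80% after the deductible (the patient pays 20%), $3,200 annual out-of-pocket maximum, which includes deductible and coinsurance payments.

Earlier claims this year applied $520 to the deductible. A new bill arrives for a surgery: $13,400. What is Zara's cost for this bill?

$2,680

Remaining deductible: $1,000 − $520 = $480.
That leaves $13,400 − $480 = $12,920 for coinsurance.
Coinsurance: $12,920 × 20% = $2,584.
So the patient owes $480 + $2,584 = $3,064 before any cap.
Year-to-date out-of-pocket would reach $520 + $3,064 = $3,584, above the $3,200 maximum, so the patient pays only $3,200 − $520 = $2,680.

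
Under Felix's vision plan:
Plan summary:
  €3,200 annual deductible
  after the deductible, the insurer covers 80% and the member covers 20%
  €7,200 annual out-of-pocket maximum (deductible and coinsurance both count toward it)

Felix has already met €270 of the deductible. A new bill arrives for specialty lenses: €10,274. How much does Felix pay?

€270 of the €3,200 deductible is already met, leaving €2,930.
After the €2,930 deductible portion, €10,274 − €2,930 = €7,344 is subject to coinsurance.
Coinsurance: €7,344 × 20% = €1,468.80.
So the member owes €2,930 + €1,468.80 = €4,398.80 before any cap.
Total out-of-pocket so far would be €270 + €4,398.80 = €4,668.80, below the €7,200 cap — no reduction.

€4,398.80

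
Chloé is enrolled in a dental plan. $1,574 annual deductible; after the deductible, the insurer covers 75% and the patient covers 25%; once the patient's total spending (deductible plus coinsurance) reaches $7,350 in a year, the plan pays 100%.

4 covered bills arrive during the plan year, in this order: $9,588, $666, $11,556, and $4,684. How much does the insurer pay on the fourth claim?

$3,967

#1 ($9,588): deductible takes $1,574, $8,014 remains; patient's 25% is $2,003.50. Patient owes $3,577.50 (running OOP $3,577.50). Plan pays $9,588 − $3,577.50 = $6,010.50.
#2 ($666): deductible already satisfied, so patient's share is 25% × $666 = $166.50. Patient owes $166.50 (running OOP $3,744). Insurer: $666 − $166.50 = $499.50.
#3 ($11,556): 25% coinsurance on $11,556 = $2,889. Patient owes $2,889 (running OOP $6,633). Plan pays $11,556 − $2,889 = $8,667.
#4 ($4,684): deductible already satisfied, so patient's share is 25% × $4,684 = $1,171. That would push OOP to $7,804, over the $7,350 cap, so patient pays $7,350 − $6,633 = $717. Plan pays $4,684 − $717 = $3,967.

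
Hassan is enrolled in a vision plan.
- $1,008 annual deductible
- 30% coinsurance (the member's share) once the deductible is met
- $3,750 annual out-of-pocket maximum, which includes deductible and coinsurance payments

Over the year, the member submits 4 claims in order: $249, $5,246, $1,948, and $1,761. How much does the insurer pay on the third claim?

Bill 1, $249: entire amount goes to the deductible. Member pays $249; OOP now $249. Insurer: $249 − $249 = $0.
Bill 2, $5,246: deductible takes $759, $4,487 remains; member's 30% is $1,346.10. Member pays $2,105.10; OOP now $2,354.10. Plan pays $5,246 − $2,105.10 = $3,140.90.
Bill 3, $1,948: deductible met; 30% of $1,948 = $584.40. Cost to member: $584.40. OOP to date $2,938.50. Insurer: $1,948 − $584.40 = $1,363.60.

$1,363.60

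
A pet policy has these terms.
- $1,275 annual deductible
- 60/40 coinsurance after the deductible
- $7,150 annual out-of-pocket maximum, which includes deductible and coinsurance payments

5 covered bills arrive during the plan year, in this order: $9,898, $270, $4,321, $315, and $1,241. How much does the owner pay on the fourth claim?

$126

Claim 1 ($9,898): deductible takes $1,275, $8,623 remains; coinsurance $8,623 × 40% = $3,449.20. Cost to owner: $4,724.20. OOP to date $4,724.20.
Claim 2 ($270): deductible met; 40% of $270 = $108. Cost to owner: $108. OOP to date $4,832.20.
Claim 3 ($4,321): deductible already satisfied, so owner's share is 40% × $4,321 = $1,728.40. Owner owes $1,728.40 (running OOP $6,560.60).
Claim 4 ($315): 40% coinsurance on $315 = $126. Owner pays $126; OOP now $6,686.60.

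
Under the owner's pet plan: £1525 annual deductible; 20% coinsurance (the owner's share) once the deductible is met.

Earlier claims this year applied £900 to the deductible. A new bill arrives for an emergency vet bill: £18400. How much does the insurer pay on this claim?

£14220

£900 of the £1525 deductible is already met, leaving £625.
After the £625 deductible portion, £18400 − £625 = £17775 is subject to coinsurance.
20% of £17775 = £3555 falls to the owner.
So the owner owes £625 + £3555 = £4180.
The plan picks up £18400 − £4180 = £14220.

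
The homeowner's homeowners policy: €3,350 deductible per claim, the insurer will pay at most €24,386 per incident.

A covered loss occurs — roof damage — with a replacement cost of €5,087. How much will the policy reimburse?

After the deductible, €5,087 − €3,350 = €1,737 remains.
€1,737 is within the €24,386 limit, so the insurer pays €1,737.

€1,737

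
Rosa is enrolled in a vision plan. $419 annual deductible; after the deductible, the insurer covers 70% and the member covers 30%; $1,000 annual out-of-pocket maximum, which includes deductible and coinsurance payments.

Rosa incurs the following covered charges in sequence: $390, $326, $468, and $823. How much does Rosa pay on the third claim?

#1 ($390): all of it applies to the deductible. Member owes $390 (running OOP $390).
#2 ($326): $29 finishes the deductible; $297 goes to coinsurance; coinsurance $297 × 30% = $89.10. Cost to member: $118.10. OOP to date $508.10.
#3 ($468): 30% coinsurance on $468 = $140.40. Member owes $140.40 (running OOP $648.50).

$140.40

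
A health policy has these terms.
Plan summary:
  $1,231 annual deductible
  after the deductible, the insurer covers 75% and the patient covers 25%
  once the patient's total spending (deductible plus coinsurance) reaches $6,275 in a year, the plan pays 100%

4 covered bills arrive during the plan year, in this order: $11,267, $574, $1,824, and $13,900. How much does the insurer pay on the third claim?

$1,368

#1 ($11,267): deductible takes $1,231, $10,036 remains; patient's 25% is $2,509. Cost to patient: $3,740. OOP to date $3,740. Plan pays $11,267 − $3,740 = $7,527.
#2 ($574): deductible already satisfied, so patient's share is 25% × $574 = $143.50. Cost to patient: $143.50. OOP to date $3,883.50. Insurer: $574 − $143.50 = $430.50.
#3 ($1,824): deductible met; 25% of $1,824 = $456. Patient pays $456; OOP now $4,339.50. Insurer: $1,824 − $456 = $1,368.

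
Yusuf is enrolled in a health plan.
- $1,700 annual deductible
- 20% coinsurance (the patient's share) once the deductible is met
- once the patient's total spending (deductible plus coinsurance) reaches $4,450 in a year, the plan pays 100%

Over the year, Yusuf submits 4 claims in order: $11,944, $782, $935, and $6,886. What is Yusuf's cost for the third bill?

Claim 1 — $11,944: $1,700 finishes the deductible; $10,244 goes to coinsurance; 20% of $10,244 = $2,048.80. Patient owes $3,748.80 (running OOP $3,748.80).
Claim 2 — $782: deductible already satisfied, so patient's share is 20% × $782 = $156.40. Patient owes $156.40 (running OOP $3,905.20).
Claim 3 — $935: 20% coinsurance on $935 = $187. Cost to patient: $187. OOP to date $4,092.20.

$187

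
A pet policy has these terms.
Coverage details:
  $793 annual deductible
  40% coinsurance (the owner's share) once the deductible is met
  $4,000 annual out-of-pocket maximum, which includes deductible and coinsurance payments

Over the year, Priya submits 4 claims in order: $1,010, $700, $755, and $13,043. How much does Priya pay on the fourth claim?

$2,538.20

Claim 1 — $1,010: deductible takes $793, $217 remains; owner's 40% is $86.80. Owner pays $879.80; OOP now $879.80.
Claim 2 — $700: deductible already satisfied, so owner's share is 40% × $700 = $280. Cost to owner: $280. OOP to date $1,159.80.
Claim 3 — $755: 40% coinsurance on $755 = $302. Owner owes $302 (running OOP $1,461.80).
Claim 4 — $13,043: deductible met; 40% of $13,043 = $5,217.20. Adding that to $1,461.80 gives $6,679, past the $4,000 cap; owner pays only $4,000 − $1,461.80 = $2,538.20.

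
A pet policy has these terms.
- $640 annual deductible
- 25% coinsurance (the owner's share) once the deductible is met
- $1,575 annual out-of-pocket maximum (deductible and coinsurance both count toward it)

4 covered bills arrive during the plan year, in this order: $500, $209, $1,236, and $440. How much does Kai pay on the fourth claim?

Claim 1 — $500: all of it applies to the deductible. Owner owes $500 (running OOP $500).
Claim 2 — $209: $140 finishes the deductible; $69 goes to coinsurance; 25% of $69 = $17.25. Owner owes $157.25 (running OOP $657.25).
Claim 3 — $1,236: 25% coinsurance on $1,236 = $309. Owner owes $309 (running OOP $966.25).
Claim 4 — $440: deductible already satisfied, so owner's share is 25% × $440 = $110. Cost to owner: $110. OOP to date $1,076.25.

$110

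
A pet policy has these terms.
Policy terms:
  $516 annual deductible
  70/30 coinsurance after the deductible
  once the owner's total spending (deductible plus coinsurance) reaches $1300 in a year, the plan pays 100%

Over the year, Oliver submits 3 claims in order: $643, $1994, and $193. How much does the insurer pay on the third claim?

$135.10

Bill 1, $643: deductible takes $516, $127 remains; 30% of $127 = $38.10. Cost to owner: $554.10. OOP to date $554.10. Insurer: $643 − $554.10 = $88.90.
Bill 2, $1994: deductible met; 30% of $1994 = $598.20. Owner pays $598.20; OOP now $1152.30. Insurer: $1994 − $598.20 = $1395.80.
Bill 3, $193: deductible already satisfied, so owner's share is 30% × $193 = $57.90. Cost to owner: $57.90. OOP to date $1210.20. Plan pays $193 − $57.90 = $135.10.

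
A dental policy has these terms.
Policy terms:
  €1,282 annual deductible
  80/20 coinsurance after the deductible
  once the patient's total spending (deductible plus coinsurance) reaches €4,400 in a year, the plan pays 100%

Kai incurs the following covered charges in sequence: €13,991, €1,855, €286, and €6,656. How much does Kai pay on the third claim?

#1 (€13,991): deductible takes €1,282, €12,709 remains; patient's 20% is €2,541.80. Cost to patient: €3,823.80. OOP to date €3,823.80.
#2 (€1,855): deductible already satisfied, so patient's share is 20% × €1,855 = €371. Patient owes €371 (running OOP €4,194.80).
#3 (€286): deductible met; 20% of €286 = €57.20. Patient pays €57.20; OOP now €4,252.

€57.20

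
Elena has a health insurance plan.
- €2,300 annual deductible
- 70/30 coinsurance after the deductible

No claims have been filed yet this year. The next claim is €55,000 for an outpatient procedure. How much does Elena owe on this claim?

The full €2,300 deductible is still open; €2,300 of this bill applies to it.
The remaining €52,700 (= €55,000 − €2,300) moves to coinsurance.
Coinsurance: €52,700 × 30% = €15,810.
Patient responsibility: €2,300 + €15,810 = €18,110.

€18,110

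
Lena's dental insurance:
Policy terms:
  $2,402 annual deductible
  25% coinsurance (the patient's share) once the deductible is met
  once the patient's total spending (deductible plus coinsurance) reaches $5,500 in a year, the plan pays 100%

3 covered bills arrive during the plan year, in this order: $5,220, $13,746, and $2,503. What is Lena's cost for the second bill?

$2,393.50

Claim 1 — $5,220: deductible takes $2,402, $2,818 remains; coinsurance $2,818 × 25% = $704.50. Patient pays $3,106.50; OOP now $3,106.50.
Claim 2 — $13,746: deductible already satisfied, so patient's share is 25% × $13,746 = $3,436.50. That would push OOP to $6,543, over the $5,500 cap, so patient pays $5,500 − $3,106.50 = $2,393.50.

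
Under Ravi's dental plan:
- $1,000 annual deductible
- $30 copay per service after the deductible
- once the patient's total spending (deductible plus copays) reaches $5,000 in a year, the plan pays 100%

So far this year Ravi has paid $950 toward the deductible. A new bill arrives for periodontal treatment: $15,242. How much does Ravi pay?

Remaining deductible: $1,000 − $950 = $50.
The remaining $15,192 (= $15,242 − $50) moves to the copay.
Copay on this service: $30.
That puts the patient's cost at $50 + $30 = $80 before any cap.
Cumulative spending $950 + $80 = $1,030 stays under the $5,000 maximum.

$80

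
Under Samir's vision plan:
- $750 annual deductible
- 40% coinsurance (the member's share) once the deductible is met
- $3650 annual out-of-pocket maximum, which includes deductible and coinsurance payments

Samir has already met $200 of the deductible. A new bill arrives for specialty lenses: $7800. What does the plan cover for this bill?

$4350

Deductible still to meet: $750 − $200 = $550.
The remaining $7250 (= $7800 − $550) moves to coinsurance.
Coinsurance: $7250 × 40% = $2900.
So the member owes $550 + $2900 = $3450 before any cap.
Total out-of-pocket so far would be $200 + $3450 = $3650, below the $3650 cap — no reduction.
The plan picks up $7800 − $3450 = $4350.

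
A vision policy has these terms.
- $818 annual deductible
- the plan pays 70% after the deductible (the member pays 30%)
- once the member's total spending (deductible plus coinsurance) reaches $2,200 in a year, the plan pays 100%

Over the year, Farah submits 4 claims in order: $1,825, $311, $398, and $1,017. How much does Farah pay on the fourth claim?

$305.10

Bill 1, $1,825: $818 finishes the deductible; $1,007 goes to coinsurance; 30% of $1,007 = $302.10. Member owes $1,120.10 (running OOP $1,120.10).
Bill 2, $311: deductible already satisfied, so member's share is 30% × $311 = $93.30. Member owes $93.30 (running OOP $1,213.40).
Bill 3, $398: deductible already satisfied, so member's share is 30% × $398 = $119.40. Cost to member: $119.40. OOP to date $1,332.80.
Bill 4, $1,017: deductible already satisfied, so member's share is 30% × $1,017 = $305.10. Cost to member: $305.10. OOP to date $1,637.90.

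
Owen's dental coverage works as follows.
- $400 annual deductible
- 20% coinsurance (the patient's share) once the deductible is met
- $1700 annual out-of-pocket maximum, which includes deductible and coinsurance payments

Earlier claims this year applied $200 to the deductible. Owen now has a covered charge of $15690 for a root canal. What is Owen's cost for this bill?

Deductible still to meet: $400 − $200 = $200.
That leaves $15690 − $200 = $15490 for coinsurance.
Coinsurance: $15490 × 20% = $3098.
That puts the patient's cost at $200 + $3098 = $3298 before any cap.
Adding $3298 to the $200 already spent would give $3498, which exceeds the $1700 cap; the patient pays just $1700 − $200 = $1500.

$1500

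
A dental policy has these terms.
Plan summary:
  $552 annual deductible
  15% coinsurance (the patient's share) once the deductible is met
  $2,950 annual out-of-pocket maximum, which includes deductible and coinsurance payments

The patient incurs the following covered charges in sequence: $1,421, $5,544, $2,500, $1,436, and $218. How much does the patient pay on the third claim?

$375

Bill 1, $1,421: $552 to deductible, leaving $869; patient's 15% is $130.35. Patient pays $682.35; OOP now $682.35.
Bill 2, $5,544: 15% coinsurance on $5,544 = $831.60. Patient pays $831.60; OOP now $1,513.95.
Bill 3, $2,500: deductible already satisfied, so patient's share is 15% × $2,500 = $375. Patient pays $375; OOP now $1,888.95.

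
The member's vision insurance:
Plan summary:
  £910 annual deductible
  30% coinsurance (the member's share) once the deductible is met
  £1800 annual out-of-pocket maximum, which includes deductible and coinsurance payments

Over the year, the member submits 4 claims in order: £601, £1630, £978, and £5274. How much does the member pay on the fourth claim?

#1 (£601): all of it applies to the deductible. Member pays £601; OOP now £601.
#2 (£1630): £309 finishes the deductible; £1321 goes to coinsurance; 30% of £1321 = £396.30. Member pays £705.30; OOP now £1306.30.
#3 (£978): deductible met; 30% of £978 = £293.40. Member pays £293.40; OOP now £1599.70.
#4 (£5274): 30% coinsurance on £5274 = £1582.20. That would push OOP to £3181.90, over the £1800 cap, so member pays £1800 − £1599.70 = £200.30.

£200.30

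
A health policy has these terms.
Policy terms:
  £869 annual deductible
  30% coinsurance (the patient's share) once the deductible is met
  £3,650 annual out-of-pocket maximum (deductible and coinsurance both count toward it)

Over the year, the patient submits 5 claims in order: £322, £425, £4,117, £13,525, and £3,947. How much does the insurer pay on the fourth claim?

£11,942.50

#1 (£322): entire amount goes to the deductible. Patient owes £322 (running OOP £322). Plan pays £322 − £322 = £0.
#2 (£425): fully absorbed by the deductible. Cost to patient: £425. OOP to date £747. Plan pays £425 − £425 = £0.
#3 (£4,117): £122 finishes the deductible; £3,995 goes to coinsurance; coinsurance £3,995 × 30% = £1,198.50. Cost to patient: £1,320.50. OOP to date £2,067.50. Insurer: £4,117 − £1,320.50 = £2,796.50.
#4 (£13,525): deductible already satisfied, so patient's share is 30% × £13,525 = £4,057.50. That would push OOP to £6,125, over the £3,650 cap, so patient pays £3,650 − £2,067.50 = £1,582.50. Plan pays £13,525 − £1,582.50 = £11,942.50.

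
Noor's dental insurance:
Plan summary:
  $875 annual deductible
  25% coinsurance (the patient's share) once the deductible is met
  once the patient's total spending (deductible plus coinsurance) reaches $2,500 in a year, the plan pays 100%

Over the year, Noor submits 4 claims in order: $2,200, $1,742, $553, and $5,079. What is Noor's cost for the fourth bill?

#1 ($2,200): $875 finishes the deductible; $1,325 goes to coinsurance; patient's 25% is $331.25. Patient pays $1,206.25; OOP now $1,206.25.
#2 ($1,742): 25% coinsurance on $1,742 = $435.50. Cost to patient: $435.50. OOP to date $1,641.75.
#3 ($553): deductible met; 25% of $553 = $138.25. Patient owes $138.25 (running OOP $1,780).
#4 ($5,079): deductible met; 25% of $5,079 = $1,269.75. Adding that to $1,780 gives $3,049.75, past the $2,500 cap; patient pays only $2,500 − $1,780 = $720.

$720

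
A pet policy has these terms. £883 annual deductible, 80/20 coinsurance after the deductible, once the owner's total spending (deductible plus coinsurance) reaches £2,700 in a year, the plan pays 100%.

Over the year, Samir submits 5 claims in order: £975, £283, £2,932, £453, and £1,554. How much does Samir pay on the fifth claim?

£310.80

Claim 1 (£975): £883 finishes the deductible; £92 goes to coinsurance; coinsurance £92 × 20% = £18.40. Owner pays £901.40; OOP now £901.40.
Claim 2 (£283): deductible already satisfied, so owner's share is 20% × £283 = £56.60. Owner owes £56.60 (running OOP £958).
Claim 3 (£2,932): deductible met; 20% of £2,932 = £586.40. Owner owes £586.40 (running OOP £1,544.40).
Claim 4 (£453): 20% coinsurance on £453 = £90.60. Owner pays £90.60; OOP now £1,635.
Claim 5 (£1,554): 20% coinsurance on £1,554 = £310.80. Owner pays £310.80; OOP now £1,945.80.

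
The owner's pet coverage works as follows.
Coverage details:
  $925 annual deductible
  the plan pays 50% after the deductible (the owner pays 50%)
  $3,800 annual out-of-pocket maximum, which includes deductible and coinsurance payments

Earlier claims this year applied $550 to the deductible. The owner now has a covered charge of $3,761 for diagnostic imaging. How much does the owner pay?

Remaining deductible: $925 − $550 = $375.
After the $375 deductible portion, $3,761 − $375 = $3,386 is subject to coinsurance.
Coinsurance: $3,386 × 50% = $1,693.
So the owner owes $375 + $1,693 = $2,068 before any cap.
Cumulative spending $550 + $2,068 = $2,618 stays under the $3,800 maximum.

$2,068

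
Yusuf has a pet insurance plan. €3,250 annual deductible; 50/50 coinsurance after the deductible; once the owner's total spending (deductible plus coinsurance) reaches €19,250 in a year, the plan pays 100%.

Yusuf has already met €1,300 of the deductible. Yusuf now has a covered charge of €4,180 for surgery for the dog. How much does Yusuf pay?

Deductible still to meet: €3,250 − €1,300 = €1,950.
That leaves €4,180 − €1,950 = €2,230 for coinsurance.
Coinsurance: €2,230 × 50% = €1,115.
Owner responsibility before any cap: €1,950 + €1,115 = €3,065.
Year-to-date out-of-pocket becomes €1,300 + €3,065 = €4,365, still under the €19,250 maximum, so no cap applies.

€3,065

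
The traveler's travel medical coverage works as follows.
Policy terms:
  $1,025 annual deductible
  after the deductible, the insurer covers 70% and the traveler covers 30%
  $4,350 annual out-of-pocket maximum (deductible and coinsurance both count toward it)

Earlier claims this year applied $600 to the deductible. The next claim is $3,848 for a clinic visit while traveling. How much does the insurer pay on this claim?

$2,396.10

Deductible still to meet: $1,025 − $600 = $425.
After the $425 deductible portion, $3,848 − $425 = $3,423 is subject to coinsurance.
Coinsurance: $3,423 × 30% = $1,026.90.
Traveler responsibility before any cap: $425 + $1,026.90 = $1,451.90.
Total out-of-pocket so far would be $600 + $1,451.90 = $2,051.90, below the $4,350 cap — no reduction.
The insurer covers the remainder: $3,848 − $1,451.90 = $2,396.10.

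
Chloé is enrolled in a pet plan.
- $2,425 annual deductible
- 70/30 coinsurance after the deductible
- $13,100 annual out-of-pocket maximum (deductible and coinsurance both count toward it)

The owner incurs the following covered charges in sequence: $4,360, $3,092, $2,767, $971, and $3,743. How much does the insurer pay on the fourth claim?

Claim 1 — $4,360: deductible takes $2,425, $1,935 remains; 30% of $1,935 = $580.50. Cost to owner: $3,005.50. OOP to date $3,005.50. Plan pays $4,360 − $3,005.50 = $1,354.50.
Claim 2 — $3,092: deductible met; 30% of $3,092 = $927.60. Owner owes $927.60 (running OOP $3,933.10). Insurer: $3,092 − $927.60 = $2,164.40.
Claim 3 — $2,767: deductible already satisfied, so owner's share is 30% × $2,767 = $830.10. Owner owes $830.10 (running OOP $4,763.20). Plan pays $2,767 − $830.10 = $1,936.90.
Claim 4 — $971: deductible already satisfied, so owner's share is 30% × $971 = $291.30. Owner pays $291.30; OOP now $5,054.50. Insurer: $971 − $291.30 = $679.70.

$679.70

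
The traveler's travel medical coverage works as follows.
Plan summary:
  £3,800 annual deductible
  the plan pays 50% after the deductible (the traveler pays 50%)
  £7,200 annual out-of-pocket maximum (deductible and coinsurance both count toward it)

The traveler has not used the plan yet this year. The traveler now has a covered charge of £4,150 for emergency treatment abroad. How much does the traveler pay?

£3,975

Deductible not yet touched, so the first £3,800 of the bill goes to the deductible.
That leaves £4,150 − £3,800 = £350 for coinsurance.
50% of £350 = £175 falls to the traveler.
That puts the traveler's cost at £3,800 + £175 = £3,975 before any cap.
Total out-of-pocket so far would be £0 + £3,975 = £3,975, below the £7,200 cap — no reduction.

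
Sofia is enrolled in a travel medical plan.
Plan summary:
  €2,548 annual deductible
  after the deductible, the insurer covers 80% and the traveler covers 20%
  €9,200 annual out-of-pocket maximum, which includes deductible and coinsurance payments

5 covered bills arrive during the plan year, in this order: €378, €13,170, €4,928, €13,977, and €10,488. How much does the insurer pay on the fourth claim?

€11,181.60

Bill 1, €378: all of it applies to the deductible. Traveler owes €378 (running OOP €378). Insurer: €378 − €378 = €0.
Bill 2, €13,170: €2,170 finishes the deductible; €11,000 goes to coinsurance; 20% of €11,000 = €2,200. Cost to traveler: €4,370. OOP to date €4,748. Insurer: €13,170 − €4,370 = €8,800.
Bill 3, €4,928: 20% coinsurance on €4,928 = €985.60. Cost to traveler: €985.60. OOP to date €5,733.60. Plan pays €4,928 − €985.60 = €3,942.40.
Bill 4, €13,977: deductible met; 20% of €13,977 = €2,795.40. Cost to traveler: €2,795.40. OOP to date €8,529. Plan pays €13,977 − €2,795.40 = €11,181.60.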